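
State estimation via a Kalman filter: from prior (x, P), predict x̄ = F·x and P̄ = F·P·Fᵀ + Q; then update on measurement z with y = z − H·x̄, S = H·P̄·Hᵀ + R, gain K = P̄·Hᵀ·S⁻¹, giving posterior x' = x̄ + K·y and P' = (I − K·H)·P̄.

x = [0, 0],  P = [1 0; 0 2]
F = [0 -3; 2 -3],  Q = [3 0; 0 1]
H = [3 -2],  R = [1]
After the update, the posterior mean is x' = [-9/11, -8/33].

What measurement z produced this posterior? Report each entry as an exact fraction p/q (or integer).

z = [-2]

x̄ = F·x = [0, 0]
P̄ = F·P·Fᵀ + Q = [21 18; 18 23]
S = H·P̄·Hᵀ + R = [66]
K = P̄·Hᵀ·S⁻¹ = [9/22; 4/33]
x' − x̄ = [-9/11, -8/33] = K·y
y = (KᵀK)⁻¹·Kᵀ·(x' − x̄) = [-2]
z = y + H·x̄ = [-2] + [0] = [-2]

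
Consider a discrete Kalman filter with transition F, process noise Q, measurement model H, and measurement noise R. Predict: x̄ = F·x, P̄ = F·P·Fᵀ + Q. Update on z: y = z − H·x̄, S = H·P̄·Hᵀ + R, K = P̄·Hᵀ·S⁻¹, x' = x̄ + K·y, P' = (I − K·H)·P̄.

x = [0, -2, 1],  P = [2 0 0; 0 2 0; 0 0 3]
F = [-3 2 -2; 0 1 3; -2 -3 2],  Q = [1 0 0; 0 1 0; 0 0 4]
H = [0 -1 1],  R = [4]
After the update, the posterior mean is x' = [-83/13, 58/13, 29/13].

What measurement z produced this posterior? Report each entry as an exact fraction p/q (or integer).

z = [-3]

x̄ = F·x = [-6, 1, 8]
P̄ = F·P·Fᵀ + Q = [39 -14 -12; -14 30 12; -12 12 42]
S = H·P̄·Hᵀ + R = [52]
K = P̄·Hᵀ·S⁻¹ = [1/26; -9/26; 15/26]
x' − x̄ = [-5/13, 45/13, -75/13] = K·y
y = (KᵀK)⁻¹·Kᵀ·(x' − x̄) = [-10]
z = y + H·x̄ = [-10] + [7] = [-3]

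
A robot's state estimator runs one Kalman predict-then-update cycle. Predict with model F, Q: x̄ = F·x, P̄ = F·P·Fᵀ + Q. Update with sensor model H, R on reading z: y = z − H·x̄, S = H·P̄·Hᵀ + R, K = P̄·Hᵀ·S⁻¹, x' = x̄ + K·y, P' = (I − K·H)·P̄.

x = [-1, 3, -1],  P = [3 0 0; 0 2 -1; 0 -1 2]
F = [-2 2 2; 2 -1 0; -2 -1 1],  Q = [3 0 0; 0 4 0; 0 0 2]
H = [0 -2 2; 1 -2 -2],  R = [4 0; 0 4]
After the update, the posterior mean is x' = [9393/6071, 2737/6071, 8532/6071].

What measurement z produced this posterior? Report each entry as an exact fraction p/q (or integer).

z = [2, -3]

x̄ = F·x = [6, -5, -2]
P̄ = F·P·Fᵀ + Q = [23 -14 12; -14 18 -9; 12 -9 20]
S = H·P̄·Hᵀ + R = [228 44; 44 115]
K = P̄·Hᵀ·S⁻¹ = [1198/6071 967/6071; -2401/12142 -1230/6071; 3555/12142 -1208/6071]
x' − x̄ = [-27033/6071, 33092/6071, 20674/6071] = K·y
y = (KᵀK)⁻¹·Kᵀ·(x' − x̄) = [-4, -23]
z = y + H·x̄ = [-4, -23] + [6, 20] = [2, -3]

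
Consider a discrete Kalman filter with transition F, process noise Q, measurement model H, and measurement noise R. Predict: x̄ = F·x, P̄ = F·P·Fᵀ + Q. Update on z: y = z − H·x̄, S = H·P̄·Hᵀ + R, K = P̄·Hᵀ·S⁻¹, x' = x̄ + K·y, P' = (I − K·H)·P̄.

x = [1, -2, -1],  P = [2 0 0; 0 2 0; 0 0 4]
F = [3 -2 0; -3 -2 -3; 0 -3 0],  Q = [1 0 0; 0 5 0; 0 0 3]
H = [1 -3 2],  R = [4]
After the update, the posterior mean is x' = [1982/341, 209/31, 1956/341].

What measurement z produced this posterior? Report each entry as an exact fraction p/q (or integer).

x̄ = F·x = [7, 4, 6]
P̄ = F·P·Fᵀ + Q = [27 -10 12; -10 67 12; 12 12 21]
S = H·P̄·Hᵀ + R = [682]
K = P̄·Hᵀ·S⁻¹ = [81/682; -17/62; 9/341]
x' − x̄ = [-405/341, 85/31, -90/341] = K·y
y = (KᵀK)⁻¹·Kᵀ·(x' − x̄) = [-10]
z = y + H·x̄ = [-10] + [7] = [-3]

z = [-3]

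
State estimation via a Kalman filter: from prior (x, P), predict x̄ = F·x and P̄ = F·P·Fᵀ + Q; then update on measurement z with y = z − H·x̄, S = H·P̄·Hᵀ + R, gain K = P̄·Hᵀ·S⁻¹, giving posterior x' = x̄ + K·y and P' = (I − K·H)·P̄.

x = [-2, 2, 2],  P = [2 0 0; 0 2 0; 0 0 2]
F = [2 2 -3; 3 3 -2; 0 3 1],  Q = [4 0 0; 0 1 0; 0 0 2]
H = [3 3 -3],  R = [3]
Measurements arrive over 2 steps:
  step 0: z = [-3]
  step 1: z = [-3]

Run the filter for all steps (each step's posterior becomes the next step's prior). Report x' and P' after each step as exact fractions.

step 0: x' = [249/103, 1769/412, 1597/206], P' = [446/103 291/103 720/103; 291/103 5073/412 3085/206; 720/103 3085/206 2263/103]
step 1: x' = [-147011/72139, -144919/72139, -434465/144278], P' = [311478/72139 -28067/72139 275863/72139; -28067/72139 668351/72139 1293419/144278; 275863/72139 1293419/144278 945462/72139]

step 0: x̄ = F·x = [-6, -4, 8]
step 0: P̄ = F·P·Fᵀ + Q = [38 36 6; 36 45 14; 6 14 22]
step 0: y = z − H·x̄ = [51]
step 0: S = H·P̄·Hᵀ + R = [1236]
step 0: K = P̄·Hᵀ·S⁻¹ = [17/103; 67/412; -1/206]
step 0: x' = x̄ + K·y = [249/103, 1769/412, 1597/206]
step 0: P' = (I − K·H)·P̄ = [446/103 291/103 720/103; 291/103 5073/412 3085/206; 720/103 3085/206 2263/103]
step 1: x̄ = F·x = [-1013/103, 1907/412, 8501/412]
step 1: P̄ = F·P·Fᵀ + Q = [2814/103 -2057/103 -6791/103; -2057/103 10685/412 28159/412; -6791/103 28159/412 92553/412]
step 1: y = z − H·x̄ = [15351/206]
step 1: S = H·P̄·Hᵀ + R = [216417/103]
step 1: K = P̄·Hᵀ·S⁻¹ = [7548/72139; -12851/144278; -45779/144278]
step 1: x' = x̄ + K·y = [-147011/72139, -144919/72139, -434465/144278]
step 1: P' = (I − K·H)·P̄ = [311478/72139 -28067/72139 275863/72139; -28067/72139 668351/72139 1293419/144278; 275863/72139 1293419/144278 945462/72139]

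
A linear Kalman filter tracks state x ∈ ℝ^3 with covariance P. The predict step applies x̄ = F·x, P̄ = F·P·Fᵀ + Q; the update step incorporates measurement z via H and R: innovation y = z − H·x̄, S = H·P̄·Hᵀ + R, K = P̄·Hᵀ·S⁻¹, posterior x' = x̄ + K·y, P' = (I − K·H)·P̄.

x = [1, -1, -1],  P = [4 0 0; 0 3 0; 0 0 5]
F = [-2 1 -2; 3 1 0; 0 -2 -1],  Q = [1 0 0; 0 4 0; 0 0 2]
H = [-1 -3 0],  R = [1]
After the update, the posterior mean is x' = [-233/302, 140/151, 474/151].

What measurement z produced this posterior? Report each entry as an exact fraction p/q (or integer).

x̄ = F·x = [-1, 2, 3]
P̄ = F·P·Fᵀ + Q = [40 -21 4; -21 43 -6; 4 -6 19]
S = H·P̄·Hᵀ + R = [302]
K = P̄·Hᵀ·S⁻¹ = [23/302; -54/151; 7/151]
x' − x̄ = [69/302, -162/151, 21/151] = K·y
y = (KᵀK)⁻¹·Kᵀ·(x' − x̄) = [3]
z = y + H·x̄ = [3] + [-5] = [-2]

z = [-2]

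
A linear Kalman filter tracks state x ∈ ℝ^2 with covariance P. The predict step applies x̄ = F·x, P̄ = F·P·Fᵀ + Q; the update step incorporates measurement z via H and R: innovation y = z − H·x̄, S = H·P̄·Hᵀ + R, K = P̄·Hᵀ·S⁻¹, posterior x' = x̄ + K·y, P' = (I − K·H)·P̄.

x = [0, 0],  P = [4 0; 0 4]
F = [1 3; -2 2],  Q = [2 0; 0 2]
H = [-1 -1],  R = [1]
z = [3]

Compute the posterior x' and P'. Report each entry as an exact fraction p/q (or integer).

x' = [-174/109, -150/109]
P' = [1214/109 -1156/109; -1156/109 1206/109]

x̄ = F·x = [0, 0]
P̄ = F·P·Fᵀ + Q = [42 16; 16 34]
y = z − H·x̄ = [3]
S = H·P̄·Hᵀ + R = [109]
K = P̄·Hᵀ·S⁻¹ = [-58/109; -50/109]
x' = x̄ + K·y = [-174/109, -150/109]
P' = (I − K·H)·P̄ = [1214/109 -1156/109; -1156/109 1206/109]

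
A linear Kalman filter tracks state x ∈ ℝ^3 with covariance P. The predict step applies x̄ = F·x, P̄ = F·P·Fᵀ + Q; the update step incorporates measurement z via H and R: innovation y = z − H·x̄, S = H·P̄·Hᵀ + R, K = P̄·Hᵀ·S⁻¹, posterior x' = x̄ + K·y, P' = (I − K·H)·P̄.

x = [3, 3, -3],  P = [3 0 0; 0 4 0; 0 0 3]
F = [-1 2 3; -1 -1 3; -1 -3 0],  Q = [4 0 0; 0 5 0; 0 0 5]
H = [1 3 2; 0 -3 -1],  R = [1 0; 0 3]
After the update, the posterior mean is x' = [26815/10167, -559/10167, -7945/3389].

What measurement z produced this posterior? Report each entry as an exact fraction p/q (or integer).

x̄ = F·x = [-6, -15, -12]
P̄ = F·P·Fᵀ + Q = [50 22 -21; 22 39 15; -21 15 44]
S = H·P̄·Hᵀ + R = [806 -619; -619 488]
K = P̄·Hᵀ·S⁻¹ = [8257/10167 9536/10167; 764/10167 -1781/10167; -145/3389 -802/3389]
x' − x̄ = [87817/10167, 151946/10167, 32723/3389] = K·y
y = (KᵀK)⁻¹·Kᵀ·(x' − x̄) = [73, -54]
z = y + H·x̄ = [73, -54] + [-75, 57] = [-2, 3]

z = [-2, 3]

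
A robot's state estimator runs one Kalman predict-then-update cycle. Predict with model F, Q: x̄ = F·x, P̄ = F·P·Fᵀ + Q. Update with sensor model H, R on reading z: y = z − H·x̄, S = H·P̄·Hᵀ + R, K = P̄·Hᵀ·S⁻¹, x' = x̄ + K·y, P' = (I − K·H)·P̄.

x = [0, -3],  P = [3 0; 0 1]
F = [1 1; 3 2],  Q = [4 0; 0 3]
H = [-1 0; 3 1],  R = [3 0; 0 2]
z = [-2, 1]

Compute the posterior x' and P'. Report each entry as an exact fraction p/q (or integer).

x' = [448/689, -657/689]
P' = [501/689 -1293/689; -1293/689 4583/689]

x̄ = F·x = [-3, -6]
P̄ = F·P·Fᵀ + Q = [8 11; 11 34]
y = z − H·x̄ = [-5, 16]
S = H·P̄·Hᵀ + R = [11 -35; -35 174]
K = P̄·Hᵀ·S⁻¹ = [-167/689 105/689; 431/689 352/689]
x' = x̄ + K·y = [448/689, -657/689]
P' = (I − K·H)·P̄ = [501/689 -1293/689; -1293/689 4583/689]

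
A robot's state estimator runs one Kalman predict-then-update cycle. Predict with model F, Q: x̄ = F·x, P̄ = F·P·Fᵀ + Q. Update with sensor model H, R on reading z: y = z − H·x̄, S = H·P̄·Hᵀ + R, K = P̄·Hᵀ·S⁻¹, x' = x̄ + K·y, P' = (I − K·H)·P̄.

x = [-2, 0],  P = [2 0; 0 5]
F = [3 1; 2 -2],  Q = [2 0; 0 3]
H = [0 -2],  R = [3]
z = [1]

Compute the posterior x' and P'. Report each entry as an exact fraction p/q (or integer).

x' = [-734/127, -74/127]
P' = [3159/127 6/127; 6/127 93/127]

x̄ = F·x = [-6, -4]
P̄ = F·P·Fᵀ + Q = [25 2; 2 31]
y = z − H·x̄ = [-7]
S = H·P̄·Hᵀ + R = [127]
K = P̄·Hᵀ·S⁻¹ = [-4/127; -62/127]
x' = x̄ + K·y = [-734/127, -74/127]
P' = (I − K·H)·P̄ = [3159/127 6/127; 6/127 93/127]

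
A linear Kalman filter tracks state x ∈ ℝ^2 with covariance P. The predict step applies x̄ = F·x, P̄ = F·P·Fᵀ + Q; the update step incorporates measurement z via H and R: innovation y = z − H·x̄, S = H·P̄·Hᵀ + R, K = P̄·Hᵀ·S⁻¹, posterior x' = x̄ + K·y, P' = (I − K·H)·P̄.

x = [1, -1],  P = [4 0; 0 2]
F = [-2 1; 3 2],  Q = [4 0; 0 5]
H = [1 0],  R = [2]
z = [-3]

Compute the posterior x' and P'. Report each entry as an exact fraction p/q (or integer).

x' = [-3, 1]
P' = [11/6 -5/3; -5/3 97/3]

x̄ = F·x = [-3, 1]
P̄ = F·P·Fᵀ + Q = [22 -20; -20 49]
y = z − H·x̄ = [0]
S = H·P̄·Hᵀ + R = [24]
K = P̄·Hᵀ·S⁻¹ = [11/12; -5/6]
x' = x̄ + K·y = [-3, 1]
P' = (I − K·H)·P̄ = [11/6 -5/3; -5/3 97/3]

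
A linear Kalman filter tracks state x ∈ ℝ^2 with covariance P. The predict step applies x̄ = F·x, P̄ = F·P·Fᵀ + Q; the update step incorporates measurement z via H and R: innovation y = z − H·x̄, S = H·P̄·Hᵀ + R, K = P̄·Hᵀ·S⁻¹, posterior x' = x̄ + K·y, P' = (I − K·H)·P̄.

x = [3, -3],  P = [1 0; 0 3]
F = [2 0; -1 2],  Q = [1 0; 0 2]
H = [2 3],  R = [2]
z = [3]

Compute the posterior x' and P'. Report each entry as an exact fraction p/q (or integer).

x̄ = F·x = [6, -9]
P̄ = F·P·Fᵀ + Q = [5 -2; -2 15]
y = z − H·x̄ = [18]
S = H·P̄·Hᵀ + R = [133]
K = P̄·Hᵀ·S⁻¹ = [4/133; 41/133]
x' = x̄ + K·y = [870/133, -459/133]
P' = (I − K·H)·P̄ = [649/133 -430/133; -430/133 314/133]

x' = [870/133, -459/133]
P' = [649/133 -430/133; -430/133 314/133]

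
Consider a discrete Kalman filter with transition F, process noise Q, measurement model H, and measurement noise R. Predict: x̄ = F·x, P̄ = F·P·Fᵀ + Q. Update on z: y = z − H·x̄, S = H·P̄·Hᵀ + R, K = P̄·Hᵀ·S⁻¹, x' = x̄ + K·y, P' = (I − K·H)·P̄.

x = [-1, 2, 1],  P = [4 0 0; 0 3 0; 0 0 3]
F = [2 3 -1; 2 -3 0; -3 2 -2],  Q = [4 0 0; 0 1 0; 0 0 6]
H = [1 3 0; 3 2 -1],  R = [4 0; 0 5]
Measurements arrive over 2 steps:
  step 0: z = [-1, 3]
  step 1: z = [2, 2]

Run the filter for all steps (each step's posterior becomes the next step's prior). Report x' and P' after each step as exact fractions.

step 0: x̄ = F·x = [3, -8, 5]
step 0: P̄ = F·P·Fᵀ + Q = [50 -11 0; -11 44 -42; 0 -42 66]
step 0: y = z − H·x̄ = [20, 15]
step 0: S = H·P̄·Hᵀ + R = [384 419; 419 733]
step 0: K = P̄·Hᵀ·S⁻¹ = [-3167/8147 3233/8147; 48050/105911 -13451/105911; -29508/105911 -4806/105911]
step 0: x' = x̄ + K·y = [9596/8147, -88053/105911, -132695/105911]
step 0: P' = (I − K·H)·P̄ = [47365/8147 -20011/8147 85908/8147; -20011/8147 150781/105911 -411612/105911; 85908/8147 -411612/105911 2551218/105911]
step 1: x̄ = F·x = [118032/105911, 513655/105911, -21920/8147]
step 1: P̄ = F·P·Fᵀ + Q = [1675611/105911 -2362493/105911 445343/8147; -2362493/105911 7047636/105911 -1147531/8147; 445343/8147 -1147531/8147 2830879/8147]
step 1: y = z − H·x̄ = [-1447175/105911, -111888/8147]
step 1: S = H·P̄·Hᵀ + R = [51353021/105911 4637652/8147; 4637652/8147 5937459/8147]
step 1: K = P̄·Hᵀ·S⁻¹ = [-273438468/1035344207 139970452/1035344207; 401955573/1035344207 -59584484/3106032621; -116886718/1035344207 -569567472/1035344207]
step 1: x' = x̄ + K·y = [2967811476/1035344207, -198288278/1035344207, 6633728318/1035344207]
step 1: P' = (I − K·H)·P̄ = [9660231507/1035344207 -3584661793/1035344207 21111518675/1035344207; -3584661793/1035344207 5192484085/3106032621 -7193021849/1035344207; 21111518675/1035344207 -7193021849/1035344207 51796349687/1035344207]

step 0: x' = [9596/8147, -88053/105911, -132695/105911], P' = [47365/8147 -20011/8147 85908/8147; -20011/8147 150781/105911 -411612/105911; 85908/8147 -411612/105911 2551218/105911]
step 1: x' = [2967811476/1035344207, -198288278/1035344207, 6633728318/1035344207], P' = [9660231507/1035344207 -3584661793/1035344207 21111518675/1035344207; -3584661793/1035344207 5192484085/3106032621 -7193021849/1035344207; 21111518675/1035344207 -7193021849/1035344207 51796349687/1035344207]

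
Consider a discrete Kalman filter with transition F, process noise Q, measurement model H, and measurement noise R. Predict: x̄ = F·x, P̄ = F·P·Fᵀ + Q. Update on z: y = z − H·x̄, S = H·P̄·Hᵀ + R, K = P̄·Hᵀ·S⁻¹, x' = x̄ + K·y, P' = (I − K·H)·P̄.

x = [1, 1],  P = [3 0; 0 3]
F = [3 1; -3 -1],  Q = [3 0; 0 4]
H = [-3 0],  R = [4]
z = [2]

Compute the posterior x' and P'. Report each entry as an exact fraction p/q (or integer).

x̄ = F·x = [4, -4]
P̄ = F·P·Fᵀ + Q = [33 -30; -30 34]
y = z − H·x̄ = [14]
S = H·P̄·Hᵀ + R = [301]
K = P̄·Hᵀ·S⁻¹ = [-99/301; 90/301]
x' = x̄ + K·y = [-26/43, 8/43]
P' = (I − K·H)·P̄ = [132/301 -120/301; -120/301 2134/301]

x' = [-26/43, 8/43]
P' = [132/301 -120/301; -120/301 2134/301]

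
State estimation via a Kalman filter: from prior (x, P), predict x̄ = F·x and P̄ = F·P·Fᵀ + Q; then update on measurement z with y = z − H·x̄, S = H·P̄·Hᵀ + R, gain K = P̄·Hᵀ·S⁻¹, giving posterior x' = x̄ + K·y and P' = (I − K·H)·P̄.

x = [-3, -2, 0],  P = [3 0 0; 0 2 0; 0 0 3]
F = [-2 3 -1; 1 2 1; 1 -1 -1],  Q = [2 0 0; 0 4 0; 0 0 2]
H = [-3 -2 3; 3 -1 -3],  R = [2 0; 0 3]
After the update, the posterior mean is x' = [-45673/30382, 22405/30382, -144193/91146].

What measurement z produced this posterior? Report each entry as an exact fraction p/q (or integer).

x̄ = F·x = [0, -7, -1]
P̄ = F·P·Fᵀ + Q = [35 3 -9; 3 18 -4; -9 -4 10]
S = H·P̄·Hᵀ + R = [725 -552; -552 546]
K = P̄·Hᵀ·S⁻¹ = [-690/15191 5783/30382; -4911/15191 -9763/30382; 1039/15191 -2545/91146]
x' − x̄ = [-45673/30382, 235079/30382, -53047/91146] = K·y
y = (KᵀK)⁻¹·Kᵀ·(x' − x̄) = [-13, -11]
z = y + H·x̄ = [-13, -11] + [11, 10] = [-2, -1]

z = [-2, -1]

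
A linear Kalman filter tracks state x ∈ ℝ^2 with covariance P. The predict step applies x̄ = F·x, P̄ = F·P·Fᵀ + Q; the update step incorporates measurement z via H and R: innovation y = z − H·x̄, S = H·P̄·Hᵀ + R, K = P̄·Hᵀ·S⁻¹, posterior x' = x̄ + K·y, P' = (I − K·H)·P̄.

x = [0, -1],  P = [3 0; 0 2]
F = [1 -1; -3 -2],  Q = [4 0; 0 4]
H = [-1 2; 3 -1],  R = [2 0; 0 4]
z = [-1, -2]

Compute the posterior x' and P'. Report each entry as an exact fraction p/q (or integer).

x̄ = F·x = [1, 2]
P̄ = F·P·Fᵀ + Q = [9 -5; -5 39]
y = z − H·x̄ = [-4, -3]
S = H·P̄·Hᵀ + R = [187 -140; -140 154]
K = P̄·Hᵀ·S⁻¹ = [37/219 554/1533; 373/657 761/4599]
x' = x̄ + K·y = [-1165/1533, -3529/4599]
P' = (I − K·H)·P̄ = [330/511 754/1533; 754/1533 3742/4599]

x' = [-1165/1533, -3529/4599]
P' = [330/511 754/1533; 754/1533 3742/4599]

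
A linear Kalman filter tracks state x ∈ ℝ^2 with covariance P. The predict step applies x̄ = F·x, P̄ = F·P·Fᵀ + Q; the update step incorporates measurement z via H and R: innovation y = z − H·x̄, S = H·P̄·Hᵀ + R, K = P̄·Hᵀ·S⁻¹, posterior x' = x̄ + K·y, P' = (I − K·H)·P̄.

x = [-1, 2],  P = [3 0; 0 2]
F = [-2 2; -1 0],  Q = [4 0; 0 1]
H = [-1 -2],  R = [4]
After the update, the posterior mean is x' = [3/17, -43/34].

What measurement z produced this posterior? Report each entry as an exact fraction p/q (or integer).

z = [3]

x̄ = F·x = [6, 1]
P̄ = F·P·Fᵀ + Q = [24 6; 6 4]
S = H·P̄·Hᵀ + R = [68]
K = P̄·Hᵀ·S⁻¹ = [-9/17; -7/34]
x' − x̄ = [-99/17, -77/34] = K·y
y = (KᵀK)⁻¹·Kᵀ·(x' − x̄) = [11]
z = y + H·x̄ = [11] + [-8] = [3]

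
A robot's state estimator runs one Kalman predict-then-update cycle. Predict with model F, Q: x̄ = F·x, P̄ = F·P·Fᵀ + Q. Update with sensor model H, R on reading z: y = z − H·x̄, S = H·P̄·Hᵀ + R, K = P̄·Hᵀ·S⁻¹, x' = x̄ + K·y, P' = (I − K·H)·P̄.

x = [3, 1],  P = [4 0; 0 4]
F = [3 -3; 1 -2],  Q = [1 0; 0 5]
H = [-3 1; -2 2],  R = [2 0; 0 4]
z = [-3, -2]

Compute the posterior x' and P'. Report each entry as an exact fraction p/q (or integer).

x̄ = F·x = [6, 1]
P̄ = F·P·Fᵀ + Q = [73 36; 36 25]
y = z − H·x̄ = [14, 8]
S = H·P̄·Hᵀ + R = [468 200; 200 108]
K = P̄·Hᵀ·S⁻¹ = [-1241/2636 123/659; -1141/2636 394/659]
x' = x̄ + K·y = [1189/1318, -365/1318]
P' = (I − K·H)·P̄ = [1733/2636 2717/2636; 2717/2636 5869/2636]

x' = [1189/1318, -365/1318]
P' = [1733/2636 2717/2636; 2717/2636 5869/2636]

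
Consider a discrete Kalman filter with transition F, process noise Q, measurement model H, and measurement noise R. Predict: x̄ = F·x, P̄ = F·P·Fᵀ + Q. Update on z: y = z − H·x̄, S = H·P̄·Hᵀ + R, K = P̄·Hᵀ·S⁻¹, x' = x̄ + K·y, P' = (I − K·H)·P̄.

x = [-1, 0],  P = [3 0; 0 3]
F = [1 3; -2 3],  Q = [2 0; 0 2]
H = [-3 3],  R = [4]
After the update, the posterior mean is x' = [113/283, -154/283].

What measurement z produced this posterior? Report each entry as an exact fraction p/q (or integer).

x̄ = F·x = [-1, 2]
P̄ = F·P·Fᵀ + Q = [32 21; 21 41]
S = H·P̄·Hᵀ + R = [283]
K = P̄·Hᵀ·S⁻¹ = [-33/283; 60/283]
x' − x̄ = [396/283, -720/283] = K·y
y = (KᵀK)⁻¹·Kᵀ·(x' − x̄) = [-12]
z = y + H·x̄ = [-12] + [9] = [-3]

z = [-3]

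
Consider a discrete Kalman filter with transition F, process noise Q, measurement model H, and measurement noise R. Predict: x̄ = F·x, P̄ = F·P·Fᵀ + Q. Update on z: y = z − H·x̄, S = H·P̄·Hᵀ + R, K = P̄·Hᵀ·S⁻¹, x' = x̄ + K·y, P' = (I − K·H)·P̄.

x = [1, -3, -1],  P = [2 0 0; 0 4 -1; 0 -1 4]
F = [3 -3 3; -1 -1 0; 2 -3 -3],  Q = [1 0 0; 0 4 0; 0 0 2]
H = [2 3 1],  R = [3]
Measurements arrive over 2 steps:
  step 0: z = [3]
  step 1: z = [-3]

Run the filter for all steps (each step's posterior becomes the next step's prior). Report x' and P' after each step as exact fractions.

step 0: x̄ = F·x = [9, 2, 14]
step 0: P̄ = F·P·Fᵀ + Q = [109 9 12; 9 10 5; 12 5 64]
step 0: y = z − H·x̄ = [-35]
step 0: S = H·P̄·Hᵀ + R = [779]
step 0: K = P̄·Hᵀ·S⁻¹ = [257/779; 53/779; 103/779]
step 0: x' = x̄ + K·y = [-1984/779, -297/779, 7301/779]
step 0: P' = (I − K·H)·P̄ = [18862/779 -6610/779 -17123/779; -6610/779 4981/779 -1564/779; -17123/779 -1564/779 39247/779]
step 1: x̄ = F·x = [16842/779, 2281/779, -24980/779]
step 1: P̄ = F·P·Fᵀ + Q = [407507/779 14418/779 -44703/779; 14418/779 13739/779 -85452/779; -44703/779 -85452/779 731702/779]
step 1: y = z − H·x̄ = [-17884/779]
step 1: S = H·P̄·Hᵀ + R = [1969210/779]
step 1: K = P̄·Hᵀ·S⁻¹ = [162713/393842; -15399/1969210; 38594/196921]
step 1: x' = x̄ + K·y = [2389684/196921, 3059797/984605, -7200644/196921]
step 1: P' = (I − K·H)·P̄ = [36092131/393842 10505817/393842 -51606787/196921; 10505817/393842 34425991/1969210 -20838234/196921; -51606787/196921 -20838234/196921 165844058/196921]

step 0: x' = [-1984/779, -297/779, 7301/779], P' = [18862/779 -6610/779 -17123/779; -6610/779 4981/779 -1564/779; -17123/779 -1564/779 39247/779]
step 1: x' = [2389684/196921, 3059797/984605, -7200644/196921], P' = [36092131/393842 10505817/393842 -51606787/196921; 10505817/393842 34425991/1969210 -20838234/196921; -51606787/196921 -20838234/196921 165844058/196921]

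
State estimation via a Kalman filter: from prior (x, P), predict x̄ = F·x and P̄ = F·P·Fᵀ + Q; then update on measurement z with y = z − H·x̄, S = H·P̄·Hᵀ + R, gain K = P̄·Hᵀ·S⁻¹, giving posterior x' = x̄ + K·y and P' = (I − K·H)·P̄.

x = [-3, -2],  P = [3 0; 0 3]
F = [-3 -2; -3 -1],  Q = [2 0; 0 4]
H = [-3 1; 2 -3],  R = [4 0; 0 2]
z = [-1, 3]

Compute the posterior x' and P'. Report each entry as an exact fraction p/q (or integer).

x̄ = F·x = [13, 11]
P̄ = F·P·Fᵀ + Q = [41 33; 33 34]
y = z − H·x̄ = [27, 10]
S = H·P̄·Hᵀ + R = [209 15; 15 76]
K = P̄·Hᵀ·S⁻¹ = [-6585/15659 -2203/15659; -4400/15659 -6549/15659]
x' = x̄ + K·y = [3742/15659, -12041/15659]
P' = (I − K·H)·P̄ = [11918/15659 9414/15659; 9414/15659 10642/15659]

x' = [3742/15659, -12041/15659]
P' = [11918/15659 9414/15659; 9414/15659 10642/15659]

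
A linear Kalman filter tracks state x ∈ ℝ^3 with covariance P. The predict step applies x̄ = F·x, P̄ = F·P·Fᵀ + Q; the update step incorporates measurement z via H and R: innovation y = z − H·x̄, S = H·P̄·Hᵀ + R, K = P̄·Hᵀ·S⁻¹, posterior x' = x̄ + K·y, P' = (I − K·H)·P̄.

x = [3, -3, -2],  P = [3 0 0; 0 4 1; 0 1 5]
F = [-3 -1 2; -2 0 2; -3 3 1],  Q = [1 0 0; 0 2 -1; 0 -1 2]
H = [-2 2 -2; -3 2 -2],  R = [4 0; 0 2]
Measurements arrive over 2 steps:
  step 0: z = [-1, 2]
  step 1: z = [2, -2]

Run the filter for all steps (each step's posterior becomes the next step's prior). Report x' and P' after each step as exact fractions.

step 0: x' = [-2575/1387, -7903/2774, -2699/2774], P' = [6276/1387 4098/1387 -4212/1387; 4098/1387 11995/1387 6606/1387; -4212/1387 6606/1387 12679/1387]
step 1: x' = [5042995/1221263, 1099215/17097682, -6239234/1221263], P' = [5911806/1221263 1677310/1221263 -6150112/1221263; 1677310/1221263 65815858/8548841 7345270/1221263; -6150112/1221263 7345270/1221263 16055791/1221263]

step 0: x̄ = F·x = [-10, -10, -20]
step 0: P̄ = F·P·Fᵀ + Q = [48 36 30; 36 34 33; 30 33 76]
step 0: y = z − H·x̄ = [-41, -48]
step 0: S = H·P̄·Hᵀ + R = [324 404; 404 538]
step 0: K = P̄·Hᵀ·S⁻¹ = [1017/1387 -1104/1387; 1291/2774 -758/1387; -1861/2774 245/1387]
step 0: x' = x̄ + K·y = [-2575/1387, -7903/2774, -2699/2774]
step 0: P' = (I − K·H)·P̄ = [6276/1387 4098/1387 -4212/1387; 4098/1387 11995/1387 6606/1387; -4212/1387 6606/1387 12679/1387]
step 1: x̄ = F·x = [945/146, 129/73, -5479/1387]
step 1: P̄ = F·P·Fᵀ + Q = [8910/73 6604/73 4853/73; 6604/73 5910/73 5809/73; 4853/73 5809/73 171036/1387]
step 1: y = z − H·x̄ = [4869/1387, 16597/2774]
step 1: S = H·P̄·Hᵀ + R = [666892/1387 933386/1387; 933386/1387 1377492/1387]
step 1: K = P̄·Hᵀ·S⁻¹ = [957808/1221263 -1040287/1221263; 1328899/8548841 -3212787/8548841; -2560409/2442526 514647/1221263]
step 1: x' = x̄ + K·y = [5042995/1221263, 1099215/17097682, -6239234/1221263]
step 1: P' = (I − K·H)·P̄ = [5911806/1221263 1677310/1221263 -6150112/1221263; 1677310/1221263 65815858/8548841 7345270/1221263; -6150112/1221263 7345270/1221263 16055791/1221263]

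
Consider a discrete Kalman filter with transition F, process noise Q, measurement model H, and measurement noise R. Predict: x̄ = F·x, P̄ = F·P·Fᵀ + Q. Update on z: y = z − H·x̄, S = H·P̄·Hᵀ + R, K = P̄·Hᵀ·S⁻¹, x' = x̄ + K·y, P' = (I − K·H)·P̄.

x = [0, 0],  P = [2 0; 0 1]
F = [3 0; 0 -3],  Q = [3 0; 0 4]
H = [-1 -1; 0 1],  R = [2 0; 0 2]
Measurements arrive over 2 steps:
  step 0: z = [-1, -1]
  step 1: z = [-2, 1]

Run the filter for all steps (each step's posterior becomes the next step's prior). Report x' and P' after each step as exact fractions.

step 0: x̄ = F·x = [0, 0]
step 0: P̄ = F·P·Fᵀ + Q = [21 0; 0 13]
step 0: y = z − H·x̄ = [-1, -1]
step 0: S = H·P̄·Hᵀ + R = [36 -13; -13 15]
step 0: K = P̄·Hᵀ·S⁻¹ = [-45/53 -39/53; -26/371 299/371]
step 0: x' = x̄ + K·y = [84/53, -39/53]
step 0: P' = (I − K·H)·P̄ = [168/53 -78/53; -78/53 598/371]
step 1: x̄ = F·x = [252/53, 117/53]
step 1: P̄ = F·P·Fᵀ + Q = [1671/53 702/53; 702/53 6866/371]
step 1: y = z − H·x̄ = [263/53, -64/53]
step 1: S = H·P̄·Hᵀ + R = [29133/371 -11780/371; -11780/371 7608/371]
step 1: K = P̄·Hᵀ·S⁻¹ = [-23076/27923 -70779/111692; -2945/27923 82559/111692]
step 1: x' = x̄ + K·y = [39624/27923, 22104/27923]
step 1: P' = (I − K·H)·P̄ = [163083/55846 -70779/55846; -70779/55846 82559/55846]

step 0: x' = [84/53, -39/53], P' = [168/53 -78/53; -78/53 598/371]
step 1: x' = [39624/27923, 22104/27923], P' = [163083/55846 -70779/55846; -70779/55846 82559/55846]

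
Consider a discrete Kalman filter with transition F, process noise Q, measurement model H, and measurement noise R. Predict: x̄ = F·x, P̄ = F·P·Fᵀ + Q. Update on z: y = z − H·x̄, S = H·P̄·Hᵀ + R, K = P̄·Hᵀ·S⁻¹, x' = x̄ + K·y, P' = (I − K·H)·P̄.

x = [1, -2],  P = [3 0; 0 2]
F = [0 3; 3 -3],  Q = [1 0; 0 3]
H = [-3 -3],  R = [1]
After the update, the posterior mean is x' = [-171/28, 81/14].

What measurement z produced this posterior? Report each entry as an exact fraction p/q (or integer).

x̄ = F·x = [-6, 9]
P̄ = F·P·Fᵀ + Q = [19 -18; -18 48]
S = H·P̄·Hᵀ + R = [280]
K = P̄·Hᵀ·S⁻¹ = [-3/280; -9/28]
x' − x̄ = [-3/28, -45/14] = K·y
y = (KᵀK)⁻¹·Kᵀ·(x' − x̄) = [10]
z = y + H·x̄ = [10] + [-9] = [1]

z = [1]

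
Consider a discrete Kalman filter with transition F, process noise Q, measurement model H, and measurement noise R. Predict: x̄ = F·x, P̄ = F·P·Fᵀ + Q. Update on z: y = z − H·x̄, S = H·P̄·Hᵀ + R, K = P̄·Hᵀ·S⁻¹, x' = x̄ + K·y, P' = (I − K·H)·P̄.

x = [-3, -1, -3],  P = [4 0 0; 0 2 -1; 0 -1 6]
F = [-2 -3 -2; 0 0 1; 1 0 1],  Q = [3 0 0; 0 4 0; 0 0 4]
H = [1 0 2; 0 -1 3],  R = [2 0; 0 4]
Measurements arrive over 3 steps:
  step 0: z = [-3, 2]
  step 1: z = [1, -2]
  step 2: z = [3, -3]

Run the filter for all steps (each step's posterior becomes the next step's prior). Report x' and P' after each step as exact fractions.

step 0: x' = [-423/263, -1021/526, -177/526], P' = [2054/263 -1680/263 -792/263; -1680/263 2464/263 846/263; -792/263 846/263 1204/789]
step 1: x' = [2139271/658313, -614213/1316626, -3950593/3949878], P' = [3358542/658313 -1760068/658313 -1048068/658313; -1760068/658313 2801564/658313 854748/658313; -1048068/658313 854748/658313 1579528/1974939]
step 2: x' = [3548209751/910789541, 80239957/1821579082, -1178780447/1821579082], P' = [4409225494/910789541 -2255507248/910789541 -1378054840/910789541; -2255507248/910789541 3737778236/910789541 1127994996/910789541; -1378054840/910789541 1127994996/910789541 2120346904/2732368623]

step 0: x̄ = F·x = [15, -3, -6]
step 0: P̄ = F·P·Fᵀ + Q = [49 -9 -17; -9 10 6; -17 6 14]
step 0: y = z − H·x̄ = [-6, 17]
step 0: S = H·P̄·Hᵀ + R = [39 30; 30 104]
step 0: K = P̄·Hᵀ·S⁻¹ = [235/263 -174/263; 6/263 37/526; 16/789 179/526]
step 0: x' = x̄ + K·y = [-423/263, -1021/526, -177/526]
step 0: P' = (I − K·H)·P̄ = [2054/263 -1680/263 -792/263; -1680/263 2464/263 846/263; -792/263 846/263 1204/789]
step 1: x̄ = F·x = [5109/526, -177/526, -1023/526]
step 1: P̄ = F·P·Fᵀ + Q = [49327/789 -5270/789 2278/789; -5270/789 4360/789 -1172/789; 2278/789 -1172/789 5770/789]
step 1: y = z − H·x̄ = [-2537/526, 920/263]
step 1: S = H·P̄·Hᵀ + R = [27699/263 16356/263; 16356/263 66478/789]
step 1: K = P̄·Hᵀ·S⁻¹ = [631203/658313 -346034/658313; -25286/658313 -59330/658313; 7426/1974939 181195/658313]
step 1: x' = x̄ + K·y = [2139271/658313, -614213/1316626, -3950593/3949878]
step 1: P' = (I − K·H)·P̄ = [3358542/658313 -1760068/658313 -1048068/658313; -1760068/658313 2801564/658313 854748/658313; -1048068/658313 854748/658313 1579528/1974939]
step 2: x̄ = F·x = [-12242149/3949878, -3950593/3949878, 8885033/3949878]
step 2: P̄ = F·P·Fᵀ + Q = [70442509/1974939 -4563380/1974939 -2585612/1974939; -4563380/1974939 9479284/1974939 -1564676/1974939; -2585612/1974939 -1564676/1974939 13266502/1974939]
step 2: y = z − H·x̄ = [2107239/1316626, -21227663/1974939]
step 2: S = H·P̄·Hᵀ + R = [39038649/658313 26511636/658313; 26511636/658313 146165614/1974939]
step 2: K = P̄·Hᵀ·S⁻¹ = [826557907/910789541 -469664318/910789541; 241372/910789541 -88448312/910789541; 53264644/2732368623 248087977/910789541]
step 2: x' = x̄ + K·y = [3548209751/910789541, 80239957/1821579082, -1178780447/1821579082]
step 2: P' = (I − K·H)·P̄ = [4409225494/910789541 -2255507248/910789541 -1378054840/910789541; -2255507248/910789541 3737778236/910789541 1127994996/910789541; -1378054840/910789541 1127994996/910789541 2120346904/2732368623]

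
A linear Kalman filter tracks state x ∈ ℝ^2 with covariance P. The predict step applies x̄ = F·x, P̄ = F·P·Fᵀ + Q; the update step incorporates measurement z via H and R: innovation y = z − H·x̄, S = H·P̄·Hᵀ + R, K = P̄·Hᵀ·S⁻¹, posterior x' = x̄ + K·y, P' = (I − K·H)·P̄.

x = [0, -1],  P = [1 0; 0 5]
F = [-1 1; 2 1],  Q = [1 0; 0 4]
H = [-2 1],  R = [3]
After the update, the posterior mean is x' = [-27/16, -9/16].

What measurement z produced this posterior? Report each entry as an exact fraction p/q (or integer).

z = [3]

x̄ = F·x = [-1, -1]
P̄ = F·P·Fᵀ + Q = [7 3; 3 13]
S = H·P̄·Hᵀ + R = [32]
K = P̄·Hᵀ·S⁻¹ = [-11/32; 7/32]
x' − x̄ = [-11/16, 7/16] = K·y
y = (KᵀK)⁻¹·Kᵀ·(x' − x̄) = [2]
z = y + H·x̄ = [2] + [1] = [3]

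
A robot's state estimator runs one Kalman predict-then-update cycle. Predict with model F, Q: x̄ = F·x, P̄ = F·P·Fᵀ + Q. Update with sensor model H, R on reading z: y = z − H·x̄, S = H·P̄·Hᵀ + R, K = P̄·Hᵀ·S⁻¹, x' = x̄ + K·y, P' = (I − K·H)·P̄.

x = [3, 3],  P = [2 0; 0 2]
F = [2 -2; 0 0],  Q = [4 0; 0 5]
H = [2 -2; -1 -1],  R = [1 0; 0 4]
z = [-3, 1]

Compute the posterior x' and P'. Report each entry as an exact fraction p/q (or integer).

x̄ = F·x = [0, 0]
P̄ = F·P·Fᵀ + Q = [20 0; 0 5]
y = z − H·x̄ = [-3, 1]
S = H·P̄·Hᵀ + R = [101 -30; -30 29]
K = P̄·Hᵀ·S⁻¹ = [560/2029 -820/2029; -440/2029 -805/2029]
x' = x̄ + K·y = [-2500/2029, 515/2029]
P' = (I − K·H)·P̄ = [1780/2029 1500/2029; 1500/2029 1720/2029]

x' = [-2500/2029, 515/2029]
P' = [1780/2029 1500/2029; 1500/2029 1720/2029]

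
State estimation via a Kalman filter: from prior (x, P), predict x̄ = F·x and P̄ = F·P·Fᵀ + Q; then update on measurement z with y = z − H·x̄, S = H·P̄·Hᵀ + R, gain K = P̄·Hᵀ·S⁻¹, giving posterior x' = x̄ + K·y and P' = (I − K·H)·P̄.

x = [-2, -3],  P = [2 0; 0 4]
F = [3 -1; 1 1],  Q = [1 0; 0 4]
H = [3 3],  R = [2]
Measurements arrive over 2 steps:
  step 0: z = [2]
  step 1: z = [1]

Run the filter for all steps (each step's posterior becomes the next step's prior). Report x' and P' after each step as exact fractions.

step 0: x̄ = F·x = [-3, -5]
step 0: P̄ = F·P·Fᵀ + Q = [23 2; 2 10]
step 0: y = z − H·x̄ = [26]
step 0: S = H·P̄·Hᵀ + R = [335]
step 0: K = P̄·Hᵀ·S⁻¹ = [15/67; 36/335]
step 0: x' = x̄ + K·y = [189/67, -739/335]
step 0: P' = (I − K·H)·P̄ = [416/67 -406/67; -406/67 2054/335]
step 1: x̄ = F·x = [3574/335, 206/335]
step 1: P̄ = F·P·Fᵀ + Q = [33289/335 126/335; 126/335 1414/335]
step 1: y = z − H·x̄ = [-2201/67]
step 1: S = H·P̄·Hᵀ + R = [63053/67]
step 1: K = P̄·Hᵀ·S⁻¹ = [20049/63053; 924/63053]
step 1: x' = x̄ + K·y = [70331/315265, 42094/315265]
step 1: P' = (I − K·H)·P̄ = [1330736/315265 -1263906/315265; -1263906/315265 1266986/315265]

step 0: x' = [189/67, -739/335], P' = [416/67 -406/67; -406/67 2054/335]
step 1: x' = [70331/315265, 42094/315265], P' = [1330736/315265 -1263906/315265; -1263906/315265 1266986/315265]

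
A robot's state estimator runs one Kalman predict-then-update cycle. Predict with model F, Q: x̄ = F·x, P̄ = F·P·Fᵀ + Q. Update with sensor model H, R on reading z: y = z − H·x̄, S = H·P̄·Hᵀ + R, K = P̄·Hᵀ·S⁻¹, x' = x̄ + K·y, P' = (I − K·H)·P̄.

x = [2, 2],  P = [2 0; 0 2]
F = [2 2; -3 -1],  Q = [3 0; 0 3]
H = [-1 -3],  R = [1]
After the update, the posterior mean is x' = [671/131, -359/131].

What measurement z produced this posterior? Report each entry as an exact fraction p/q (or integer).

x̄ = F·x = [8, -8]
P̄ = F·P·Fᵀ + Q = [19 -16; -16 23]
S = H·P̄·Hᵀ + R = [131]
K = P̄·Hᵀ·S⁻¹ = [29/131; -53/131]
x' − x̄ = [-377/131, 689/131] = K·y
y = (KᵀK)⁻¹·Kᵀ·(x' − x̄) = [-13]
z = y + H·x̄ = [-13] + [16] = [3]

z = [3]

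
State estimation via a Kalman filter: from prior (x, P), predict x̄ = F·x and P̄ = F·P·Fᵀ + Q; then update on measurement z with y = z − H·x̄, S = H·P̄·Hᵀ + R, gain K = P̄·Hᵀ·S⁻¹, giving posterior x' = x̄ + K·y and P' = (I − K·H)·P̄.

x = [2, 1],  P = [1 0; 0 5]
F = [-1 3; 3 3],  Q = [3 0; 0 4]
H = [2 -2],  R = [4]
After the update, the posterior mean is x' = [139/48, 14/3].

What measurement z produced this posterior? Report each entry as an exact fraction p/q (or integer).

x̄ = F·x = [1, 9]
P̄ = F·P·Fᵀ + Q = [49 42; 42 58]
S = H·P̄·Hᵀ + R = [96]
K = P̄·Hᵀ·S⁻¹ = [7/48; -1/3]
x' − x̄ = [91/48, -13/3] = K·y
y = (KᵀK)⁻¹·Kᵀ·(x' − x̄) = [13]
z = y + H·x̄ = [13] + [-16] = [-3]

z = [-3]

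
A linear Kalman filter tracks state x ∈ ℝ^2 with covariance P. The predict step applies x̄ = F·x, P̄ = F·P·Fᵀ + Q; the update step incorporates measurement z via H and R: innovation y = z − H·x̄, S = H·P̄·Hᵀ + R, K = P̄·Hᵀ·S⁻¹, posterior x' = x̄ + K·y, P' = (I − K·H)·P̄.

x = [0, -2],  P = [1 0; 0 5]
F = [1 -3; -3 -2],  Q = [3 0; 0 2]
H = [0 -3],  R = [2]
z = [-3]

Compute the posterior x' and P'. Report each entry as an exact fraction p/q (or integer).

x̄ = F·x = [6, 4]
P̄ = F·P·Fᵀ + Q = [49 27; 27 31]
y = z − H·x̄ = [9]
S = H·P̄·Hᵀ + R = [281]
K = P̄·Hᵀ·S⁻¹ = [-81/281; -93/281]
x' = x̄ + K·y = [957/281, 287/281]
P' = (I − K·H)·P̄ = [7208/281 54/281; 54/281 62/281]

x' = [957/281, 287/281]
P' = [7208/281 54/281; 54/281 62/281]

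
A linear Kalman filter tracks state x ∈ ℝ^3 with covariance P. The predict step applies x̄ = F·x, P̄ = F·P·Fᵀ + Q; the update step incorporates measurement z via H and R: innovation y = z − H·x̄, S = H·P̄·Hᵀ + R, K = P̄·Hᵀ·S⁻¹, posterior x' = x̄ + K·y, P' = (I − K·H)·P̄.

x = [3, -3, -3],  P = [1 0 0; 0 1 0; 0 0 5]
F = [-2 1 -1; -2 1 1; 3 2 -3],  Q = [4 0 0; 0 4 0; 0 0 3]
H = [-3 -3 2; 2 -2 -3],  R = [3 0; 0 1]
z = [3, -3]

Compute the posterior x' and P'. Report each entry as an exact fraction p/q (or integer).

x̄ = F·x = [-6, -12, 12]
P̄ = F·P·Fᵀ + Q = [14 0 11; 0 14 -19; 11 -19 61]
y = z − H·x̄ = [-75, 21]
S = H·P̄·Hᵀ + R = [595 -318; -318 302]
K = P̄·Hᵀ·S⁻¹ = [-3815/39283 -9335/78566; -7469/39283 -8185/78566; 2489/39283 -26757/78566]
x' = x̄ + K·y = [-95181/78566, 5673/78566, 7545/78566]
P' = (I − K·H)·P̄ = [900649/78566 -339685/78566 830001/78566; -339685/78566 142249/78566 -318561/78566; 830001/78566 -318561/78566 774627/78566]

x' = [-95181/78566, 5673/78566, 7545/78566]
P' = [900649/78566 -339685/78566 830001/78566; -339685/78566 142249/78566 -318561/78566; 830001/78566 -318561/78566 774627/78566]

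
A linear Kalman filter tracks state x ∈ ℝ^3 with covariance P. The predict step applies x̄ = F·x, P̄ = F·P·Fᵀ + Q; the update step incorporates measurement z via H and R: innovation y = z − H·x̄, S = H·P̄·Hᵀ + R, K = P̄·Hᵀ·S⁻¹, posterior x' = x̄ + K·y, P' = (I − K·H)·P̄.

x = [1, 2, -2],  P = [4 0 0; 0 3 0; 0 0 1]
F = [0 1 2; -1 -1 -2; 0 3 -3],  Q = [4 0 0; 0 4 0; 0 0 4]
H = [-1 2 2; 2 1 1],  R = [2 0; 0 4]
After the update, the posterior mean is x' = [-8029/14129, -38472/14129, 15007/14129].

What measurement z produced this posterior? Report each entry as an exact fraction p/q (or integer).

x̄ = F·x = [-2, 1, 12]
P̄ = F·P·Fᵀ + Q = [11 -7 3; -7 15 -3; 3 -3 40]
S = H·P̄·Hᵀ + R = [225 64; 64 81]
K = P̄·Hᵀ·S⁻¹ = [-2691/14129 5266/14129; 2639/14129 -2434/14129; 2999/14129 5131/14129]
x' − x̄ = [20229/14129, -52601/14129, -154541/14129] = K·y
y = (KᵀK)⁻¹·Kᵀ·(x' − x̄) = [-31, -12]
z = y + H·x̄ = [-31, -12] + [28, 9] = [-3, -3]

z = [-3, -3]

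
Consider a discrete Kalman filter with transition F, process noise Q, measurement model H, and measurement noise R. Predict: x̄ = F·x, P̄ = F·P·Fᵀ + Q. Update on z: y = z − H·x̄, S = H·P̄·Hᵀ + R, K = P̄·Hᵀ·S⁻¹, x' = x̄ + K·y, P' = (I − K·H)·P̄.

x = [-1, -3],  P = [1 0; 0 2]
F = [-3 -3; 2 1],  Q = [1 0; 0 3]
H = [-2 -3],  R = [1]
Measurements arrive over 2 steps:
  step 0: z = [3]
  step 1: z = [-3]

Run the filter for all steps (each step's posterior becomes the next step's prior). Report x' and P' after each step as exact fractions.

step 0: x' = [36/5, -143/25], P' = [20 -66/5; -66/5 441/50]
step 1: x' = [1767/5569, 4627/5569], P' = [56849/5569 -38523/5569; -38523/5569 26711/5569]

step 0: x̄ = F·x = [12, -5]
step 0: P̄ = F·P·Fᵀ + Q = [28 -12; -12 9]
step 0: y = z − H·x̄ = [12]
step 0: S = H·P̄·Hᵀ + R = [50]
step 0: K = P̄·Hᵀ·S⁻¹ = [-2/5; -3/50]
step 0: x' = x̄ + K·y = [36/5, -143/25]
step 0: P' = (I − K·H)·P̄ = [20 -66/5; -66/5 441/50]
step 1: x̄ = F·x = [-111/25, 217/25]
step 1: P̄ = F·P·Fᵀ + Q = [1139/50 -1383/50; -1383/50 1951/50]
step 1: y = z − H·x̄ = [354/25]
step 1: S = H·P̄·Hᵀ + R = [5569/50]
step 1: K = P̄·Hᵀ·S⁻¹ = [1871/5569; -3087/5569]
step 1: x' = x̄ + K·y = [1767/5569, 4627/5569]
step 1: P' = (I − K·H)·P̄ = [56849/5569 -38523/5569; -38523/5569 26711/5569]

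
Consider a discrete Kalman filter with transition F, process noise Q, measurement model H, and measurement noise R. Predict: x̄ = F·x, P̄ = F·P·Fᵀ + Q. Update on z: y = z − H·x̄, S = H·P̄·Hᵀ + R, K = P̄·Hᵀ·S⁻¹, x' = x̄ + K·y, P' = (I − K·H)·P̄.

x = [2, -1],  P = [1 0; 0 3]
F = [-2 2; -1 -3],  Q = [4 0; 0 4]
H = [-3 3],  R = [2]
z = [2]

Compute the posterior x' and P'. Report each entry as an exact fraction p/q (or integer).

x̄ = F·x = [-6, 1]
P̄ = F·P·Fᵀ + Q = [20 -16; -16 32]
y = z − H·x̄ = [-19]
S = H·P̄·Hᵀ + R = [758]
K = P̄·Hᵀ·S⁻¹ = [-54/379; 72/379]
x' = x̄ + K·y = [-1248/379, -989/379]
P' = (I − K·H)·P̄ = [1748/379 1712/379; 1712/379 1760/379]

x' = [-1248/379, -989/379]
P' = [1748/379 1712/379; 1712/379 1760/379]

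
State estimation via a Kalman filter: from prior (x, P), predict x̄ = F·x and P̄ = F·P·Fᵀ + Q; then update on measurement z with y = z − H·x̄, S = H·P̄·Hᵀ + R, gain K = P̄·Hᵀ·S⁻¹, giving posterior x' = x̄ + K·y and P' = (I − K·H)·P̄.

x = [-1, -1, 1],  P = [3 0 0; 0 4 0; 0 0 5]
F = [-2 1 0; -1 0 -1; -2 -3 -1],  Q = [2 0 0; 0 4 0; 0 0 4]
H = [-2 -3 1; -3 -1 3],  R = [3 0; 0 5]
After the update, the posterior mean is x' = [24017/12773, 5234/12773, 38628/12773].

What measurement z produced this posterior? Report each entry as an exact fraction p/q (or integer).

z = [-2, 3]

x̄ = F·x = [1, 0, 4]
P̄ = F·P·Fᵀ + Q = [18 6 0; 6 12 11; 0 11 57]
S = H·P̄·Hᵀ + R = [246 271; 271 662]
K = P̄·Hᵀ·S⁻¹ = [-2784/12773 -18/12773; -25307/89411 10765/89411; -27472/89411 32856/89411]
x' − x̄ = [11244/12773, 5234/12773, -12464/12773] = K·y
y = (KᵀK)⁻¹·Kᵀ·(x' − x̄) = [-4, -6]
z = y + H·x̄ = [-4, -6] + [2, 9] = [-2, 3]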